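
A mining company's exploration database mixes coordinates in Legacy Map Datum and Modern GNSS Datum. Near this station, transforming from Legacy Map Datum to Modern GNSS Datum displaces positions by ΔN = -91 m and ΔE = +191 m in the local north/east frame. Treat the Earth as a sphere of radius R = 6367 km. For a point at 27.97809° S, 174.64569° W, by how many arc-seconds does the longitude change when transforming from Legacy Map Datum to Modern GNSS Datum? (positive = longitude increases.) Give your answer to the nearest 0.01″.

Δλ = 7.01″

At latitude -27.97809°, cos φ = 0.883127.
One radian of longitude at latitude φ spans R cos φ, so Δλ = ΔE / (R cos φ) = 191.0 / (6367000 × 0.883127) = 3.3968e-05 rad = 7.006″.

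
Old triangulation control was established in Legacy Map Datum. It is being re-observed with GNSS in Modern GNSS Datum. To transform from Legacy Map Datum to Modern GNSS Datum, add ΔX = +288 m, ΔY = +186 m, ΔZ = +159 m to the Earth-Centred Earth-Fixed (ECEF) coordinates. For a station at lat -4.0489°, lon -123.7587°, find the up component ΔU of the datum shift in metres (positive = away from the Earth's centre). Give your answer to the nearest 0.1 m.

At φ = -4.0489°, λ = -123.7587°: sin φ = -0.070608, cos φ = 0.997504, sin λ = -0.831385, cos λ = -0.555696.
ΔU = cos φ cos λ·ΔX + cos φ sin λ·ΔY + sin φ·ΔZ = (0.997504)(-0.555696)(288) + (0.997504)(-0.831385)(186) + (-0.070608)(159) = -325.12 m.

ΔU = -325.1 m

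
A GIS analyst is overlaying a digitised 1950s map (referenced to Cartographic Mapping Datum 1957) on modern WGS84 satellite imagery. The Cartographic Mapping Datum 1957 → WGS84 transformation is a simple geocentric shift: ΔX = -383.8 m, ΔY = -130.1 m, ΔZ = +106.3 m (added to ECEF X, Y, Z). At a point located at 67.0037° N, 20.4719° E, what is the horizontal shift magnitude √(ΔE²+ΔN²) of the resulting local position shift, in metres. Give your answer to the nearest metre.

At φ = 67.0037°, λ = 20.4719°: sin φ = 0.920530, cos φ = 0.390672, sin λ = 0.349748, cos λ = 0.936844.
ΔE = −sin λ·ΔX + cos λ·ΔY = −(0.349748)·(-383.8) + (0.936844)·(-130.1) = 12.35 m.
ΔN = −sin φ cos λ·ΔX − sin φ sin λ·ΔY + cos φ·ΔZ = −(0.920530)(0.936844)(-383.8) − (0.920530)(0.349748)(-130.1) + (0.390672)(106.3) = 414.40 m.
Horizontal magnitude = √(ΔE² + ΔN²) = √(12.35² + 414.40²) = 414.58 m.

415 m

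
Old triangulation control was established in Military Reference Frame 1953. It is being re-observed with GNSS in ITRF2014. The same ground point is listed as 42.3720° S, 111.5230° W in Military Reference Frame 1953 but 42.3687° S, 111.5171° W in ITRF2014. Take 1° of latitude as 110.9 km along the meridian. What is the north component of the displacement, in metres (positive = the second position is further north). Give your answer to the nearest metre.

Δφ = -42.3687° − -42.3720° = +0.0033°; Δλ = -111.5171° − -111.5230° = +0.0059°.
ΔN = Δφ × 110900 = 366.0 m; ΔE = Δλ × 110900 × cos(-42.3720°) = +0.0059 × 110900 × 0.738785 = 483.4 m.

ΔN = 366 m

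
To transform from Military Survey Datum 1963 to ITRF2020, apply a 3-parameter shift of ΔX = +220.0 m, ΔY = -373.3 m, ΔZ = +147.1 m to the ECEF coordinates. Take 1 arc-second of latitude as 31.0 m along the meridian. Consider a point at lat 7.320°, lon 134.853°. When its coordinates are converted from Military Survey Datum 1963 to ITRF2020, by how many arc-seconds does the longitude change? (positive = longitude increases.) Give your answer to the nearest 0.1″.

sin φ = 0.127411, cos φ = 0.991850, sin λ = 0.708919, cos λ = -0.705290.
East component: ΔE = −sin λ·ΔX + cos λ·ΔY = −(0.708919)(220.0) + (-0.705290)(-373.3) = 107.32 m.
1° of latitude spans 3600 × 31.00 = 111600 m; at latitude φ, 1° of longitude spans that × cos φ = 110690.5 m, so Δλ = 107.32 / 110690.5 × 3600 = 3.490″.

Δλ = 3.5″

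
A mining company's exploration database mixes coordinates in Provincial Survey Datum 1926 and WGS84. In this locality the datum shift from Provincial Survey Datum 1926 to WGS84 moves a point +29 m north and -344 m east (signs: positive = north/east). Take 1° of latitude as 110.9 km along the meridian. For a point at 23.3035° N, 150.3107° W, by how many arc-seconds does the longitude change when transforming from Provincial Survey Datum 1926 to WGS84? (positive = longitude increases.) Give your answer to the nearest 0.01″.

At latitude 23.3035°, cos φ = 0.918422.
1° of longitude at this latitude = 110.9 × cos φ = 101.85 km, so Δλ = -344.0 / 101853.0 = -0.0033774° = -12.159″.

Δλ = -12.16″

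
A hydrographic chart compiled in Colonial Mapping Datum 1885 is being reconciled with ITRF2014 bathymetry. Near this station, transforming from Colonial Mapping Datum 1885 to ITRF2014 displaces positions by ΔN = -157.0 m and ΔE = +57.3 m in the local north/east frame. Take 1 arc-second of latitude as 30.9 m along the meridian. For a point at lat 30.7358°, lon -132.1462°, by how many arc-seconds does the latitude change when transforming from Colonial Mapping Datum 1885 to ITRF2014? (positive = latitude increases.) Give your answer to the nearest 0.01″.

Δφ = -5.08″

1″ of latitude = 30.90 m, so Δφ = -157.0 / 30.90 = -5.081″.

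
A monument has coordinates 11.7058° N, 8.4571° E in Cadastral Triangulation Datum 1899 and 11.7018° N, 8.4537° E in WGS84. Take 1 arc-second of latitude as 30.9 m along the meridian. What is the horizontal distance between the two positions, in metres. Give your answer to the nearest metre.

Δφ = 11.7018° − 11.7058° = -0.0040°; Δλ = 8.4537° − 8.4571° = -0.0034°.
1° of latitude = 3600 × 30.90 = 111240 m.
ΔN = Δφ × 111240 = -445.0 m; ΔE = Δλ × 111240 × cos(11.7058°) = -0.0034 × 111240 × 0.979202 = -370.3 m.
Distance = √(ΔE² + ΔN²) = √((-370.3)² + (-445.0)²) = 578.9 m.

579 m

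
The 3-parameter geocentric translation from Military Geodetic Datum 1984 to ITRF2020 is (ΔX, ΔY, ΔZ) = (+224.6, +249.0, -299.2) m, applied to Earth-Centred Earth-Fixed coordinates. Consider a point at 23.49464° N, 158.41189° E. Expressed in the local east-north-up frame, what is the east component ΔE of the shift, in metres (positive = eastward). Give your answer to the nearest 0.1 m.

At φ = 23.49464°, λ = 158.41189°: sin φ = 0.398663, cos φ = 0.917097, sin λ = 0.367932, cos λ = -0.929853.
ΔE = −sin λ·ΔX + cos λ·ΔY = −(0.367932)·(224.6) + (-0.929853)·(249.0) = -314.17 m.

ΔE = -314.2 m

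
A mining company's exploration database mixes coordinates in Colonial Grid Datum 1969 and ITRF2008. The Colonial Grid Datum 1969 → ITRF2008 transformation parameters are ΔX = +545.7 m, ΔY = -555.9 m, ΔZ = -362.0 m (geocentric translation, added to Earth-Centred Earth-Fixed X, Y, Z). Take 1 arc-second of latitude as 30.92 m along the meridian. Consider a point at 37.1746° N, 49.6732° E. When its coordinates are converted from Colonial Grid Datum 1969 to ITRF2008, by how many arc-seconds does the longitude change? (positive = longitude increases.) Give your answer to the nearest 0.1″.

sin φ = 0.604246, cos φ = 0.796798, sin λ = 0.762366, cos λ = 0.647146.
East component: ΔE = −sin λ·ΔX + cos λ·ΔY = −(0.762366)(545.7) + (0.647146)(-555.9) = -775.77 m.
1° of latitude spans 3600 × 30.92 = 111312 m; at latitude φ, 1° of longitude spans that × cos φ = 88693.2 m, so Δλ = -775.77 / 88693.2 × 3600 = -31.488″.

Δλ = -31.5″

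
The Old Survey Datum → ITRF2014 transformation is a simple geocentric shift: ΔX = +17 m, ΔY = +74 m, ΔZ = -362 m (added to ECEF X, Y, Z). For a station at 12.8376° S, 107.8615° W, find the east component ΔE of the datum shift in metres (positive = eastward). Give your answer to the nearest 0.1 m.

The local east axis at (φ, λ) is (−sin λ, cos λ, 0), so ΔE = −sin(-107.8615°)·17 + cos(-107.8615°)·74 = -6.52 m.

ΔE = -6.5 m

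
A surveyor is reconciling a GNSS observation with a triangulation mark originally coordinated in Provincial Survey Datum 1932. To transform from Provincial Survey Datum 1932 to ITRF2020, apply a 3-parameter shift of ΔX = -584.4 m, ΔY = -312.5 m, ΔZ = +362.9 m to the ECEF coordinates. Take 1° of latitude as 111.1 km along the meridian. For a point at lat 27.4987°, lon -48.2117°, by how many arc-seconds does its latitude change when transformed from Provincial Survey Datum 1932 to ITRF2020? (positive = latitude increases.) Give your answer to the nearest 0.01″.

sin φ = 0.461728, cos φ = 0.887021, sin λ = -0.745612, cos λ = 0.666380.
North component: ΔN = −sin φ cos λ·ΔX − sin φ sin λ·ΔY + cos φ·ΔZ = −(0.461728)(0.666380)(-584.4) − (0.461728)(-0.745612)(-312.5) + (0.887021)(362.9) = 394.13 m.
1° of latitude spans 111100 m, so Δφ = 394.13 / 111100 × 3600 = 12.771″.

Δφ = 12.77″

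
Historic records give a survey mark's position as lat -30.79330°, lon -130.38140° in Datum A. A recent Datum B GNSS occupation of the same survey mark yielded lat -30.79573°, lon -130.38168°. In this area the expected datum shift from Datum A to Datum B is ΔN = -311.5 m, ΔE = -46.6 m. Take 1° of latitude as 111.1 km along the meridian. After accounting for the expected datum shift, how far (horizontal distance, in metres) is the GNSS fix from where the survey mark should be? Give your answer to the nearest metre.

Observed coordinate differences: Δφ = -0.00243°, Δλ = -0.00028°.
Converting to metres (1° lat = 111100 m, cos φ = 0.859020): observed ΔN = -270.0 m, observed ΔE = -26.7 m.
Subtracting the expected shift leaves a residual of -270.0 − (-311.5) = 41.5 m north and -26.7 − (-46.6) = 19.9 m east.
Residual distance = √(41.5² + 19.9²) = 46.0 m.

46 m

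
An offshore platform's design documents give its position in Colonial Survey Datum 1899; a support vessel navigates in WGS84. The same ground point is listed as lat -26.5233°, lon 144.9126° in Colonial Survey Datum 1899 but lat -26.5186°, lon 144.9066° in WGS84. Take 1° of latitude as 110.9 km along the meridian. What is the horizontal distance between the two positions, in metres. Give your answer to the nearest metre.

Δφ = -26.5186° − -26.5233° = +0.0047°; Δλ = 144.9066° − 144.9126° = -0.0060°.
ΔN = Δφ × 110900 = 521.2 m; ΔE = Δλ × 110900 × cos(-26.5233°) = -0.0060 × 110900 × 0.894753 = -595.4 m.
Distance = √(ΔE² + ΔN²) = √((-595.4)² + 521.2²) = 791.3 m.

791 m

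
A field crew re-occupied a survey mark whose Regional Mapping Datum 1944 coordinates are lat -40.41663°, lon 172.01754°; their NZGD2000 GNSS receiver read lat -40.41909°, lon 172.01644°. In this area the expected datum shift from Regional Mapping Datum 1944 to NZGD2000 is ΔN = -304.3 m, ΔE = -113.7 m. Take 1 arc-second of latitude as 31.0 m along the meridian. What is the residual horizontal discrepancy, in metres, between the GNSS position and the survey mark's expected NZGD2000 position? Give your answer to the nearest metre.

36 m

Observed coordinate differences: Δφ = -0.00246°, Δλ = -0.00110°.
Converting to metres (1° lat = 111600 m, cos φ = 0.761350): observed ΔN = -274.5 m, observed ΔE = -93.5 m.
Subtracting the expected shift leaves a residual of -274.5 − (-304.3) = 29.8 m north and -93.5 − (-113.7) = 20.2 m east.
Residual distance = √(29.8² + 20.2²) = 36.0 m.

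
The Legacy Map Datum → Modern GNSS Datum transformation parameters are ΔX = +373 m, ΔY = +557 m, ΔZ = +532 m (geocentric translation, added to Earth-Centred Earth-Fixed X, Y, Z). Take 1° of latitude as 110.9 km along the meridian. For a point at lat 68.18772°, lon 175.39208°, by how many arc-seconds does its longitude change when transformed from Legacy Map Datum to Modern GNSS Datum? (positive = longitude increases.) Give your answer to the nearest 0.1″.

sin φ = 0.928406, cos φ = 0.371567, sin λ = 0.080337, cos λ = -0.996768.
East component: ΔE = −sin λ·ΔX + cos λ·ΔY = −(0.080337)(373) + (-0.996768)(557) = -585.17 m.
1° of latitude spans 110900 m; at latitude φ, 1° of longitude spans that × cos φ = 41206.8 m, so Δλ = -585.17 / 41206.8 × 3600 = -51.123″.

Δλ = -51.1″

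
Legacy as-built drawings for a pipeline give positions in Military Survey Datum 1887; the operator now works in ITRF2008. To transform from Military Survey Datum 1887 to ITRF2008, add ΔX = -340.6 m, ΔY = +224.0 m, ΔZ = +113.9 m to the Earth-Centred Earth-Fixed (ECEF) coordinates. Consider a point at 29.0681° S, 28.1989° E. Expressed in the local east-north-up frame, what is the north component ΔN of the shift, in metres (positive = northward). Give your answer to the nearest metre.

The local north axis is (−sin φ cos λ, −sin φ sin λ, cos φ), giving ΔN = -145.840 + 51.426 + 99.553 = 5.14 m.

ΔN = 5 m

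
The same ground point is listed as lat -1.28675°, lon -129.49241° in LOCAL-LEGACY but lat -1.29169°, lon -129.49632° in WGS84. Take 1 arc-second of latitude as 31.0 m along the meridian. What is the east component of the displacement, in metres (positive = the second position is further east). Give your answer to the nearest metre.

ΔE = -436 m

Δφ = -1.29169° − -1.28675° = -0.00494°; Δλ = -129.49632° − -129.49241° = -0.00391°.
1° of latitude = 3600 × 31.00 = 111600 m.
ΔN = Δφ × 111600 = -551.3 m; ΔE = Δλ × 111600 × cos(-1.28675°) = -0.00391 × 111600 × 0.999748 = -436.2 m.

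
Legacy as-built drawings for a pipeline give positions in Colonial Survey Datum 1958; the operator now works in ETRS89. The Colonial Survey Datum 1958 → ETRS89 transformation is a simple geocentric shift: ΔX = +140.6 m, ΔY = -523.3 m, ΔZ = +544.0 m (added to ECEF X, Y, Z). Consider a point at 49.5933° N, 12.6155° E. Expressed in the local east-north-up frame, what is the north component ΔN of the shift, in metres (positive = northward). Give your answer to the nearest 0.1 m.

The local north axis is (−sin φ cos λ, −sin φ sin λ, cos φ), giving ΔN = -104.477 + 87.029 + 352.626 = 335.18 m.

ΔN = 335.2 m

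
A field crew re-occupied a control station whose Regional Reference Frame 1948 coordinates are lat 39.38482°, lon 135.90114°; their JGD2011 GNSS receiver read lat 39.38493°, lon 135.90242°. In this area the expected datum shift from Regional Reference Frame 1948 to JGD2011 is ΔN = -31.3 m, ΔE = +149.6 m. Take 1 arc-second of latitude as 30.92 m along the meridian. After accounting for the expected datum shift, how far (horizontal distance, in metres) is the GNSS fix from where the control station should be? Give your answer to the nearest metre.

59 m

Observed coordinate differences: Δφ = +0.00011°, Δλ = +0.00128°.
Converting to metres (1° lat = 111312 m, cos φ = 0.772902): observed ΔN = 12.2 m, observed ΔE = 110.1 m.
Subtracting the expected shift leaves a residual of 12.2 − (-31.3) = 43.5 m north and 110.1 − (149.6) = -39.5 m east.
Residual distance = √(43.5² + (-39.5)²) = 58.8 m.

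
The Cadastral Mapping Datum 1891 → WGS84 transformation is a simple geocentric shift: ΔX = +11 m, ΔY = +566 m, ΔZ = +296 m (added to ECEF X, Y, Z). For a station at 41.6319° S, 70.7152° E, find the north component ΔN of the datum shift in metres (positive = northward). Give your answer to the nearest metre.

ΔN = 579 m

At φ = -41.6319°, λ = 70.7152°: sin φ = -0.664342, cos φ = 0.747428, sin λ = 0.943889, cos λ = 0.330264.
ΔN = −sin φ cos λ·ΔX − sin φ sin λ·ΔY + cos φ·ΔZ = −(-0.664342)(0.330264)(11) − (-0.664342)(0.943889)(566) + (0.747428)(296) = 578.57 m.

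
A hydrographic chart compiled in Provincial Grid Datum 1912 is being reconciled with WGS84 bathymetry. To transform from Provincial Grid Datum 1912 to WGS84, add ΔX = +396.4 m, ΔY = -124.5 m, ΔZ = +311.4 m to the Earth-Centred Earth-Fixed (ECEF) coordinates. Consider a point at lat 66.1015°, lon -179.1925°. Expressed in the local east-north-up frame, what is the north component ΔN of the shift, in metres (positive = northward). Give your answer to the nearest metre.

ΔN = 487 m

At φ = 66.1015°, λ = -179.1925°: sin φ = 0.914265, cos φ = 0.405118, sin λ = -0.014093, cos λ = -0.999901.
ΔN = −sin φ cos λ·ΔX − sin φ sin λ·ΔY + cos φ·ΔZ = −(0.914265)(-0.999901)(396.4) − (0.914265)(-0.014093)(-124.5) + (0.405118)(311.4) = 486.93 m.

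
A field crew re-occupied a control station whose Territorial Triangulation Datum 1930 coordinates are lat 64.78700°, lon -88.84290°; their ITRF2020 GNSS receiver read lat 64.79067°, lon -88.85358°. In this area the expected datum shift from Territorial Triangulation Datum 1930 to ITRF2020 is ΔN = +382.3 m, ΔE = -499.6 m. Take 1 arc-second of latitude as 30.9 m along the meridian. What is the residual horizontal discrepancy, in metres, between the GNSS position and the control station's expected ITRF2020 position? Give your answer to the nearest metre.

Observed coordinate differences: Δφ = +0.00367°, Δλ = -0.01068°.
Converting to metres (1° lat = 111240 m, cos φ = 0.425985): observed ΔN = 408.3 m, observed ΔE = -506.1 m.
Subtracting the expected shift leaves a residual of 408.3 − (382.3) = 26.0 m north and -506.1 − (-499.6) = -6.5 m east.
Residual distance = √(26.0² + (-6.5)²) = 26.7 m.

27 m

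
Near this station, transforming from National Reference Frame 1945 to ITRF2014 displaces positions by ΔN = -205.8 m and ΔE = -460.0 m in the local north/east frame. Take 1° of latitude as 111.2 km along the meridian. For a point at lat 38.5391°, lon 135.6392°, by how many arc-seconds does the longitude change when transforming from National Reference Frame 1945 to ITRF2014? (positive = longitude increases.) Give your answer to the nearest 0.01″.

Δλ = -19.04″

At latitude 38.5391°, cos φ = 0.782183.
1° of longitude at this latitude = 111.2 × cos φ = 86.98 km, so Δλ = -460.0 / 86978.8 = -0.0052886° = -19.039″.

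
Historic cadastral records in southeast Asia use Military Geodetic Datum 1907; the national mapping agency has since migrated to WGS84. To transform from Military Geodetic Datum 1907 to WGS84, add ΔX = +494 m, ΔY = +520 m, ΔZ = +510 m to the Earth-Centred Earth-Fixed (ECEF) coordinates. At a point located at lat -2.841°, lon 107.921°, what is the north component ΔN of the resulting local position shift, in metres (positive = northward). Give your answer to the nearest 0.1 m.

At φ = -2.841°, λ = 107.921°: sin φ = -0.049564, cos φ = 0.998771, sin λ = 0.951482, cos λ = -0.307705.
ΔN = −sin φ cos λ·ΔX − sin φ sin λ·ΔY + cos φ·ΔZ = −(-0.049564)(-0.307705)(494) − (-0.049564)(0.951482)(520) + (0.998771)(510) = 526.36 m.

ΔN = 526.4 m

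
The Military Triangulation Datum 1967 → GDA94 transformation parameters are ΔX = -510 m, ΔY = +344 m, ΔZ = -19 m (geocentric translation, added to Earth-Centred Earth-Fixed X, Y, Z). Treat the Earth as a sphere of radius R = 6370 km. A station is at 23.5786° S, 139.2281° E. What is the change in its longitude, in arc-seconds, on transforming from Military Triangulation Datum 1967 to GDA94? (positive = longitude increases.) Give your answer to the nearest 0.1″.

Δλ = 2.6″

sin φ = -0.400007, cos φ = 0.916512, sin λ = 0.653049, cos λ = -0.757315.
East component: ΔE = −sin λ·ΔX + cos λ·ΔY = −(0.653049)(-510) + (-0.757315)(344) = 72.54 m.
1° of latitude spans πR/180 = 111177 m; at latitude φ, 1° of longitude spans that × cos φ = 101895.5 m, so Δλ = 72.54 / 101895.5 × 3600 = 2.563″.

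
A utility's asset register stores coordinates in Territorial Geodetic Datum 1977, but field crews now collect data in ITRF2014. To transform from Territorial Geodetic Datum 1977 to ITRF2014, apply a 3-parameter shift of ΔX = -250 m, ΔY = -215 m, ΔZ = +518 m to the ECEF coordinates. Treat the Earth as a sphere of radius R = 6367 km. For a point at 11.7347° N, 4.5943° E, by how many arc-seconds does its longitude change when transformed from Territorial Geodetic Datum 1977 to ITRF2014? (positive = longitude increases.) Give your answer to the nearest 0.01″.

sin φ = 0.203380, cos φ = 0.979100, sin λ = 0.080100, cos λ = 0.996787.
East component: ΔE = −sin λ·ΔX + cos λ·ΔY = −(0.080100)(-250) + (0.996787)(-215) = -194.28 m.
1° of latitude spans πR/180 = 111125 m; at latitude φ, 1° of longitude spans that × cos φ = 108802.6 m, so Δλ = -194.28 / 108802.6 × 3600 = -6.428″.

Δλ = -6.43″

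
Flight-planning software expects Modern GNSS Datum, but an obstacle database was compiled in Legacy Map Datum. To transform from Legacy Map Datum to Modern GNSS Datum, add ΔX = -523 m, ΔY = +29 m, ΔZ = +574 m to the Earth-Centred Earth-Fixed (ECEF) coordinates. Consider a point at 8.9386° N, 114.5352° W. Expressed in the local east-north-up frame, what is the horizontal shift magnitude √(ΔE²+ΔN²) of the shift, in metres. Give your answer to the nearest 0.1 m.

The local east axis at (φ, λ) is (−sin λ, cos λ, 0), so ΔE = −sin(-114.5352°)·(-523) + cos(-114.5352°)·29 = -487.82 m.
The local north axis is (−sin φ cos λ, −sin φ sin λ, cos φ), giving ΔN = -33.744 + 4.099 + 567.029 = 537.38 m.
Horizontal magnitude = √(ΔE² + ΔN²) = √((-487.82)² + 537.38²) = 725.77 m.

725.8 m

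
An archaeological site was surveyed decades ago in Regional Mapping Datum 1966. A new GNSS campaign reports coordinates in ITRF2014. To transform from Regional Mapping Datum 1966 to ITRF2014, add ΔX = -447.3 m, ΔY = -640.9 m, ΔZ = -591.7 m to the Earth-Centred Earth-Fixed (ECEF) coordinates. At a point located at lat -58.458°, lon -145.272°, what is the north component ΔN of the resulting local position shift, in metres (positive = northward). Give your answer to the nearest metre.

ΔN = 315 m

At φ = -58.458°, λ = -145.272°: sin φ = -0.852257, cos φ = 0.523123, sin λ = -0.569681, cos λ = -0.821866.
ΔN = −sin φ cos λ·ΔX − sin φ sin λ·ΔY + cos φ·ΔZ = −(-0.852257)(-0.821866)(-447.3) − (-0.852257)(-0.569681)(-640.9) + (0.523123)(-591.7) = 314.94 m.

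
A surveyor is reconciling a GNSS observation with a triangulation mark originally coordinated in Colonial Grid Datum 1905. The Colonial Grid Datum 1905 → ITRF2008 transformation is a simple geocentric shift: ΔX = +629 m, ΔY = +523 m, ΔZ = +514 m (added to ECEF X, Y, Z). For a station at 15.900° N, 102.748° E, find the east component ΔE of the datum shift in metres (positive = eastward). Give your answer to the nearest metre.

ΔE = -729 m

At φ = 15.900°, λ = 102.748°: sin φ = 0.273959, cos φ = 0.961741, sin λ = 0.975350, cos λ = -0.220663.
ΔE = −sin λ·ΔX + cos λ·ΔY = −(0.975350)·(629) + (-0.220663)·(523) = -728.90 m.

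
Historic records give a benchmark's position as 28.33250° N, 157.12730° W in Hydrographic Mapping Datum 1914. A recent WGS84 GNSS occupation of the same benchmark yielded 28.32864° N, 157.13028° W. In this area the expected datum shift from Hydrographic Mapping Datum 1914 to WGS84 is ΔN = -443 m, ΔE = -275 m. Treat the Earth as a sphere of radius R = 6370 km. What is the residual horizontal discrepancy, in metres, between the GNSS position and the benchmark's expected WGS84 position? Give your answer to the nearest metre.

22 m

Observed coordinate differences: Δφ = -0.00386°, Δλ = -0.00298°.
Converting to metres (1° lat = 111177 m, cos φ = 0.880208): observed ΔN = -429.1 m, observed ΔE = -291.6 m.
Subtracting the expected shift leaves a residual of -429.1 − (-443) = 13.9 m north and -291.6 − (-275) = -16.6 m east.
Residual distance = √(13.9² + (-16.6)²) = 21.6 m.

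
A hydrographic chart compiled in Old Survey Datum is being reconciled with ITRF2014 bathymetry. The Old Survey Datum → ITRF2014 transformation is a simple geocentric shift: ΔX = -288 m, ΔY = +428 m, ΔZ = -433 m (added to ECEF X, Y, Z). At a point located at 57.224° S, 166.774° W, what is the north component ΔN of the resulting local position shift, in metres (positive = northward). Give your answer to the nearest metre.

At φ = -57.224°, λ = -166.774°: sin φ = -0.840793, cos φ = 0.541356, sin λ = -0.228793, cos λ = -0.973475.
ΔN = −sin φ cos λ·ΔX − sin φ sin λ·ΔY + cos φ·ΔZ = −(-0.840793)(-0.973475)(-288) − (-0.840793)(-0.228793)(428) + (0.541356)(-433) = -81.01 m.

ΔN = -81 m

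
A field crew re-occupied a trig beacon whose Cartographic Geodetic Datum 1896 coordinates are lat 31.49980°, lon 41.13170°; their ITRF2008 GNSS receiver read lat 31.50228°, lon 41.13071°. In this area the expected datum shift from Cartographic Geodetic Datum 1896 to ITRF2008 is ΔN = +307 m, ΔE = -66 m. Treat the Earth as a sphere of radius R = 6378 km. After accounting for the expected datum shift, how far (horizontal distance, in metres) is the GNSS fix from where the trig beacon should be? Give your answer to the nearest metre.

Observed coordinate differences: Δφ = +0.00248°, Δλ = -0.00099°.
Converting to metres (1° lat = 111317 m, cos φ = 0.852642): observed ΔN = 276.1 m, observed ΔE = -94.0 m.
Subtracting the expected shift leaves a residual of 276.1 − (307) = -30.9 m north and -94.0 − (-66) = -28.0 m east.
Residual distance = √((-30.9)² + (-28.0)²) = 41.7 m.

42 m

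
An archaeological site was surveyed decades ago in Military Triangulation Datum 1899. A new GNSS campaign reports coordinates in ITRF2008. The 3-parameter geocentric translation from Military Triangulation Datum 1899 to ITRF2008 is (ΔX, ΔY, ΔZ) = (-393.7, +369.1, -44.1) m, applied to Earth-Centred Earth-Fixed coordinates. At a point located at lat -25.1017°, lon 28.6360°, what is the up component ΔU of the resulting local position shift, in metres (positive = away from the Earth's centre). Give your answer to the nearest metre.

ΔU = -134 m

The local up (radial) axis is (cos φ cos λ, cos φ sin λ, sin φ), giving ΔU = -312.909 + 160.183 + 18.708 = -134.02 m.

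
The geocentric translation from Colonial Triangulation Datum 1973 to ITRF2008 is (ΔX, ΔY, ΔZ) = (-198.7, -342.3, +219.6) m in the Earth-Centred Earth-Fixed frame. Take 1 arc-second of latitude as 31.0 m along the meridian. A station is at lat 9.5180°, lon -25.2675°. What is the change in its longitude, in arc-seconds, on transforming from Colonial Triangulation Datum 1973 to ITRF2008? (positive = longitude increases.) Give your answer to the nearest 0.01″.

sin φ = 0.165357, cos φ = 0.986234, sin λ = -0.426845, cos λ = 0.904325.
East component: ΔE = −sin λ·ΔX + cos λ·ΔY = −(-0.426845)(-198.7) + (0.904325)(-342.3) = -394.36 m.
1° of latitude spans 3600 × 31.00 = 111600 m; at latitude φ, 1° of longitude spans that × cos φ = 110063.7 m, so Δλ = -394.36 / 110063.7 × 3600 = -12.899″.

Δλ = -12.90″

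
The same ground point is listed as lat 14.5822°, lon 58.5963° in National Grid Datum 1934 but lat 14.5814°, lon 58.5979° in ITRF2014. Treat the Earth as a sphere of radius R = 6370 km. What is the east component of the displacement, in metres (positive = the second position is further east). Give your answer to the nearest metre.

ΔE = 172 m

Δφ = 14.5814° − 14.5822° = -0.0008°; Δλ = 58.5979° − 58.5963° = +0.0016°.
1° along a meridian = πR/180 = 111177 m.
ΔN = Δφ × 111177 = -88.9 m; ΔE = Δλ × 111177 × cos(14.5822°) = +0.0016 × 111177 × 0.967787 = 172.2 m.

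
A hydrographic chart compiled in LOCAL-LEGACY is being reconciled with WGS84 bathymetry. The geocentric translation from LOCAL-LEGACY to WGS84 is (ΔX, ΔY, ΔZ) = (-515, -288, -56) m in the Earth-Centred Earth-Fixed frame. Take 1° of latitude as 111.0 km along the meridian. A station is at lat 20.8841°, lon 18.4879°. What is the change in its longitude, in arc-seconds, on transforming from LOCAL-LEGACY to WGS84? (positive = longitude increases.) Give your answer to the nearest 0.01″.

sin φ = 0.356479, cos φ = 0.934303, sin λ = 0.317104, cos λ = 0.948391.
East component: ΔE = −sin λ·ΔX + cos λ·ΔY = −(0.317104)(-515) + (0.948391)(-288) = -109.83 m.
1° of latitude spans 111000 m; at latitude φ, 1° of longitude spans that × cos φ = 103707.7 m, so Δλ = -109.83 / 103707.7 × 3600 = -3.812″.

Δλ = -3.81″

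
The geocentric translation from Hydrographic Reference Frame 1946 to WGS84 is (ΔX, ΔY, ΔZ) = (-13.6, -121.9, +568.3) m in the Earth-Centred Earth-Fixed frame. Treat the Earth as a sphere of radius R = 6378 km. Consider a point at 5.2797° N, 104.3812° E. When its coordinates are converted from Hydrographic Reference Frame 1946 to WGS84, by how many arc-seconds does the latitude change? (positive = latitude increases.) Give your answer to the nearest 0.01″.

Δφ = 18.64″

sin φ = 0.092018, cos φ = 0.995757, sin λ = 0.968665, cos λ = -0.248372.
North component: ΔN = −sin φ cos λ·ΔX − sin φ sin λ·ΔY + cos φ·ΔZ = −(0.092018)(-0.248372)(-13.6) − (0.092018)(0.968665)(-121.9) + (0.995757)(568.3) = 576.44 m.
1° of latitude spans πR/180 = 111317 m, so Δφ = 576.44 / 111317 × 3600 = 18.642″.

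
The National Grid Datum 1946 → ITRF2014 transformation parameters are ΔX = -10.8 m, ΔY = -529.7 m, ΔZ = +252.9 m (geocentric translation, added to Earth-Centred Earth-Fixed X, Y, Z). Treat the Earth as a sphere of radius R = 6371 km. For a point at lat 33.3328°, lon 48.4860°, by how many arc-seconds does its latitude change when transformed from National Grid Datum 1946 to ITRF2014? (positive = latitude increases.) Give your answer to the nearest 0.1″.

Δφ = 14.0″

sin φ = 0.549501, cos φ = 0.835493, sin λ = 0.748794, cos λ = 0.662803.
North component: ΔN = −sin φ cos λ·ΔX − sin φ sin λ·ΔY + cos φ·ΔZ = −(0.549501)(0.662803)(-10.8) − (0.549501)(0.748794)(-529.7) + (0.835493)(252.9) = 433.18 m.
1° of latitude spans πR/180 = 111195 m, so Δφ = 433.18 / 111195 × 3600 = 14.025″.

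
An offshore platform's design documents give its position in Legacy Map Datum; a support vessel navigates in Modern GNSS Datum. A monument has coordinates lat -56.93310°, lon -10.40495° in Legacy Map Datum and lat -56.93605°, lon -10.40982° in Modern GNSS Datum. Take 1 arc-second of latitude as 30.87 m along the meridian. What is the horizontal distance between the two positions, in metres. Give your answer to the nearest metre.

441 m

Δφ = -56.93605° − -56.93310° = -0.00295°; Δλ = -10.40982° − -10.40495° = -0.00487°.
1° of latitude = 3600 × 30.87 = 111132 m.
ΔN = Δφ × 111132 = -327.8 m; ΔE = Δλ × 111132 × cos(-56.93310°) = -0.00487 × 111132 × 0.545618 = -295.3 m.
Distance = √(ΔE² + ΔN²) = √((-295.3)² + (-327.8)²) = 441.2 m.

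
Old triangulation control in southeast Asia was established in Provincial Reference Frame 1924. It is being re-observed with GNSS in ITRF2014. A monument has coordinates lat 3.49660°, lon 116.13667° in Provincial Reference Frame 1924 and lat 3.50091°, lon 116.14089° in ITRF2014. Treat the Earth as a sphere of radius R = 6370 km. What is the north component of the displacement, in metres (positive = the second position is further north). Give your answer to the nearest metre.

Δφ = 3.50091° − 3.49660° = +0.00431°; Δλ = 116.14089° − 116.13667° = +0.00422°.
1° along a meridian = πR/180 = 111177 m.
ΔN = Δφ × 111177 = 479.2 m; ΔE = Δλ × 111177 × cos(3.49660°) = +0.00422 × 111177 × 0.998138 = 468.3 m.

ΔN = 479 m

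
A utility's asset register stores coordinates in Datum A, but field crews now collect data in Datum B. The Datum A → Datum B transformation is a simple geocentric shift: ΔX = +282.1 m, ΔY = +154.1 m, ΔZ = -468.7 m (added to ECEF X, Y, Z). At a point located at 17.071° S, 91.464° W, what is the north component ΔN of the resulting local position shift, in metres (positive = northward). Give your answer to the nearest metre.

The local north axis is (−sin φ cos λ, −sin φ sin λ, cos φ), giving ΔN = -2.116 − 45.222 − 448.050 = -495.39 m.

ΔN = -495 m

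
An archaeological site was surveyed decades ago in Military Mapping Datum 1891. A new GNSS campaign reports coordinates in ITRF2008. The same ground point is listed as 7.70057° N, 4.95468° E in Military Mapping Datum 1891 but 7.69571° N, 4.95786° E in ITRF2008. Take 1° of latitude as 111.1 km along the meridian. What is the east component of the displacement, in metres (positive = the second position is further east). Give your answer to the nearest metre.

Δφ = 7.69571° − 7.70057° = -0.00486°; Δλ = 4.95786° − 4.95468° = +0.00318°.
ΔN = Δφ × 111100 = -539.9 m; ΔE = Δλ × 111100 × cos(7.70057°) = +0.00318 × 111100 × 0.990982 = 350.1 m.

ΔE = 350 m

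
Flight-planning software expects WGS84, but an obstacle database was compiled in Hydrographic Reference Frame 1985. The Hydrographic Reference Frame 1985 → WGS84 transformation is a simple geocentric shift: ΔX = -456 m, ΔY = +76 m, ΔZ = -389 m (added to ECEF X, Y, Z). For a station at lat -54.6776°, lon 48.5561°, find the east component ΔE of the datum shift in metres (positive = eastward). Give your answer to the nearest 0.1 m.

ΔE = 392.1 m

The local east axis at (φ, λ) is (−sin λ, cos λ, 0), so ΔE = −sin(48.5561°)·(-456) + cos(48.5561°)·76 = 392.12 m.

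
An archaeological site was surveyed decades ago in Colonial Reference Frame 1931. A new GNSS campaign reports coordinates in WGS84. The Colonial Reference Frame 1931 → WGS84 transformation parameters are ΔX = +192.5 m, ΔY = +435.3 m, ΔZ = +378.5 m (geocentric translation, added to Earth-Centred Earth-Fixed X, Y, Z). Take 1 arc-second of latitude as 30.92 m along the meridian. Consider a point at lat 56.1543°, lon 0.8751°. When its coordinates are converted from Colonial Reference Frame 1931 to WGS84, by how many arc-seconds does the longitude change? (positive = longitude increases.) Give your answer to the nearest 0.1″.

sin φ = 0.830540, cos φ = 0.556958, sin λ = 0.015273, cos λ = 0.999883.
East component: ΔE = −sin λ·ΔX + cos λ·ΔY = −(0.015273)(192.5) + (0.999883)(435.3) = 432.31 m.
1° of latitude spans 3600 × 30.92 = 111312 m; at latitude φ, 1° of longitude spans that × cos φ = 61996.1 m, so Δλ = 432.31 / 61996.1 × 3600 = 25.103″.

Δλ = 25.1″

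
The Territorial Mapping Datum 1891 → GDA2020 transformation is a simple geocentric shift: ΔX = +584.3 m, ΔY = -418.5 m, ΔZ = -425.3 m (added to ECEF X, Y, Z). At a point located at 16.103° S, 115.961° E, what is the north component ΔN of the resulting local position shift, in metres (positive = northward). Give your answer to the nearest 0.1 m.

The local north axis is (−sin φ cos λ, −sin φ sin λ, cos φ), giving ΔN = -70.945 − 104.364 − 408.613 = -583.92 m.

ΔN = -583.9 m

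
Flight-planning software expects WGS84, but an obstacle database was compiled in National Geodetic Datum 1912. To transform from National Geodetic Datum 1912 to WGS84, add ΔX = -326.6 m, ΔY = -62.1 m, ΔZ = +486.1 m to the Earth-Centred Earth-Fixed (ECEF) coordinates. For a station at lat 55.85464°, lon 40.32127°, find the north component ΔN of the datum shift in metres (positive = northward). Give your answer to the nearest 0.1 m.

At φ = 55.85464°, λ = 40.32127°: sin φ = 0.827616, cos φ = 0.561294, sin λ = 0.647073, cos λ = 0.762428.
ΔN = −sin φ cos λ·ΔX − sin φ sin λ·ΔY + cos φ·ΔZ = −(0.827616)(0.762428)(-326.6) − (0.827616)(0.647073)(-62.1) + (0.561294)(486.1) = 512.19 m.

ΔN = 512.2 m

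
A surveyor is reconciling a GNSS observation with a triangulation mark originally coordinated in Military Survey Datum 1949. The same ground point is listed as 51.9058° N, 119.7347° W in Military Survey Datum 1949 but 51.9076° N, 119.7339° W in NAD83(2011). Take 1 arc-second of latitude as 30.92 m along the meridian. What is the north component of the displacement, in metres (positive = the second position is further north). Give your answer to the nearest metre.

Δφ = 51.9076° − 51.9058° = +0.0018°; Δλ = -119.7339° − -119.7347° = +0.0008°.
1° of latitude = 3600 × 30.92 = 111312 m.
ΔN = Δφ × 111312 = 200.4 m; ΔE = Δλ × 111312 × cos(51.9058°) = +0.0008 × 111312 × 0.616956 = 54.9 m.

ΔN = 200 m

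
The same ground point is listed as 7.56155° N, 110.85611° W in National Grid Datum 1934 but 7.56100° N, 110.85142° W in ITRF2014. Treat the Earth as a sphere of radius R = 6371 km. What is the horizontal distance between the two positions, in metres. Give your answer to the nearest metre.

521 m

Δφ = 7.56100° − 7.56155° = -0.00055°; Δλ = -110.85142° − -110.85611° = +0.00469°.
1° along a meridian = πR/180 = 111195 m.
ΔN = Δφ × 111195 = -61.2 m; ΔE = Δλ × 111195 × cos(7.56155°) = +0.00469 × 111195 × 0.991304 = 517.0 m.
Distance = √(ΔE² + ΔN²) = √(517.0² + (-61.2)²) = 520.6 m.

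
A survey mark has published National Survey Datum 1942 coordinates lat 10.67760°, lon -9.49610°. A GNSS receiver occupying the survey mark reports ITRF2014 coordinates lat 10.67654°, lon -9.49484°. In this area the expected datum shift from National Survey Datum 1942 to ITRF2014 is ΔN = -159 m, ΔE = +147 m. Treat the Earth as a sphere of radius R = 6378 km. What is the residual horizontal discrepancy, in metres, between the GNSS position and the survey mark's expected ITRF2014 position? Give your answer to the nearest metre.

Observed coordinate differences: Δφ = -0.00106°, Δλ = +0.00126°.
Converting to metres (1° lat = 111317 m, cos φ = 0.982685): observed ΔN = -118.0 m, observed ΔE = 137.8 m.
Subtracting the expected shift leaves a residual of -118.0 − (-159) = 41.0 m north and 137.8 − (147) = -9.2 m east.
Residual distance = √(41.0² + (-9.2)²) = 42.0 m.

42 m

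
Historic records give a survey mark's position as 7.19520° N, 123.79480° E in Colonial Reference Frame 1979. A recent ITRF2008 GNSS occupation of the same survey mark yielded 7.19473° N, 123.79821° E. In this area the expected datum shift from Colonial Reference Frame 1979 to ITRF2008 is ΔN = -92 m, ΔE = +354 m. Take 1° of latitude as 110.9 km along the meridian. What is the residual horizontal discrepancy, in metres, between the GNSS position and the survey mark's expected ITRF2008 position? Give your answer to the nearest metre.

45 m

Observed coordinate differences: Δφ = -0.00047°, Δλ = +0.00341°.
Converting to metres (1° lat = 110900 m, cos φ = 0.992125): observed ΔN = -52.1 m, observed ΔE = 375.2 m.
Subtracting the expected shift leaves a residual of -52.1 − (-92) = 39.9 m north and 375.2 − (354) = 21.2 m east.
Residual distance = √(39.9² + 21.2²) = 45.2 m.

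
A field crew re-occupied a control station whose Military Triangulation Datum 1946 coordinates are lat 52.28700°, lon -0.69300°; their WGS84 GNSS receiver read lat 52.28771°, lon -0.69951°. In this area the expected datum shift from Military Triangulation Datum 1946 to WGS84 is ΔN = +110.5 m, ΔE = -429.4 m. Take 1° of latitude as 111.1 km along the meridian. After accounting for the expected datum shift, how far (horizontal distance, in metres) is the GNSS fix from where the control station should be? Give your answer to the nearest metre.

34 m

Observed coordinate differences: Δφ = +0.00071°, Δλ = -0.00651°.
Converting to metres (1° lat = 111100 m, cos φ = 0.611707): observed ΔN = 78.9 m, observed ΔE = -442.4 m.
Subtracting the expected shift leaves a residual of 78.9 − (110.5) = -31.6 m north and -442.4 − (-429.4) = -13.0 m east.
Residual distance = √((-31.6)² + (-13.0)²) = 34.2 m.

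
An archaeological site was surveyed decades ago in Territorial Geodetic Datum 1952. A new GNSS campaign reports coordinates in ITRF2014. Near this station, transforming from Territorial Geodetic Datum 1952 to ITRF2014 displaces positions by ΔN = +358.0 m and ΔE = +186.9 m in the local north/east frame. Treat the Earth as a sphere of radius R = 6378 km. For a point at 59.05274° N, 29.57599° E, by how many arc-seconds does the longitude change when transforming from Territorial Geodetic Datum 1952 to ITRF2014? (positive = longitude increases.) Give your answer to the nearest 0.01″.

Δλ = 11.75″

At latitude 59.05274°, cos φ = 0.514249.
One radian of longitude at latitude φ spans R cos φ, so Δλ = ΔE / (R cos φ) = 186.9 / (6378000 × 0.514249) = 5.6984e-05 rad = 11.754″.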